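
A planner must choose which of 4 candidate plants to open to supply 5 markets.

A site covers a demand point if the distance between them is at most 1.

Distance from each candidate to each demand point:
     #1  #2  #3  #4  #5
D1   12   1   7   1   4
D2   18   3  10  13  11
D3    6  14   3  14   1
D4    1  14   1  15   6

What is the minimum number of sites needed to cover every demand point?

Coverage sets (demand points within 1 of each site):
  D1: {#2, #4}
  D2: {}
  D3: {#5}
  D4: {#1, #3}
No 2 sites suffice: every size-2 union leaves at least one demand point uncovered.
But {D1, D3, D4} covers everything, so the minimum is 3.

3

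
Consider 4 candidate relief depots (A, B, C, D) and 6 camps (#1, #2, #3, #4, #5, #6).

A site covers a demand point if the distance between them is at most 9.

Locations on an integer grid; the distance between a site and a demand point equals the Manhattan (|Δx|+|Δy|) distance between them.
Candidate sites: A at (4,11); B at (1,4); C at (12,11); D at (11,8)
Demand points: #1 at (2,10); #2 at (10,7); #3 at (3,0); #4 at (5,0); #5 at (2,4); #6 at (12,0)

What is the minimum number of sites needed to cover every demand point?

2

Coverage sets (demand points within 9 of each site):
  A: {#1, #5}
  B: {#1, #3, #4, #5}
  C: {#2}
  D: {#2, #6}
No single site covers all 6 demand points.
But {B, D} covers everything, so the minimum is 2.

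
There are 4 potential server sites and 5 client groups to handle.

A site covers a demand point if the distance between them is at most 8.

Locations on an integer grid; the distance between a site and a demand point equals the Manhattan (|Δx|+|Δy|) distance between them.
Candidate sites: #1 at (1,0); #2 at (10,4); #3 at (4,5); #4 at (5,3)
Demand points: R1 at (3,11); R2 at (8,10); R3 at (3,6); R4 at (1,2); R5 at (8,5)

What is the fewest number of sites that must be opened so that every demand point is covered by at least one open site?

Coverage sets (demand points within 8 of each site):
  #1: {R3, R4}
  #2: {R2, R5}
  #3: {R1, R3, R4, R5}
  #4: {R3, R4, R5}
No single site covers all 5 demand points.
But {#2, #3} covers everything, so the minimum is 2.

2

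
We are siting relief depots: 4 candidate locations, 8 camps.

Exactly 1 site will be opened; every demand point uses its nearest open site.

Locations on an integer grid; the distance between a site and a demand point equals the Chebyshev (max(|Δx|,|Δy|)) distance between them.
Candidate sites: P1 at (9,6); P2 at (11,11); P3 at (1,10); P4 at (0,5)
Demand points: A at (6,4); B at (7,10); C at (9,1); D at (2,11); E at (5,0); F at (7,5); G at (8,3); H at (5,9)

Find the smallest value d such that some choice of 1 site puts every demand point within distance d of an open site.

7

Open {P1}.
  Farthest demand point is D at distance 7 (to P1); all others are ≤ 7.
With {P4} the worst case is 9.
With {P3} the worst case is 10.
No size-1 selection achieves below 7.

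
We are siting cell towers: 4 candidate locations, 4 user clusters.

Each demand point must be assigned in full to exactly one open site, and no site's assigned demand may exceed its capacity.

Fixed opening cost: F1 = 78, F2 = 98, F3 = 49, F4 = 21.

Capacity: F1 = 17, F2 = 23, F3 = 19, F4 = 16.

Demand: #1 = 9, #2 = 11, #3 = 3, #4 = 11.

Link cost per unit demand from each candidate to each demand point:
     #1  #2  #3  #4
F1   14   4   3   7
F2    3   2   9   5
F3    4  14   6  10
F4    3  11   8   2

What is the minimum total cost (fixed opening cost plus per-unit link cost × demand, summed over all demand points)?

214

Open {F2, F4}; cheapest assignment that respects the capacities:
  F2 (cap 23, load 20): #1, #2 — cost 9×3 + 11×2 = 49
  F4 (cap 16, load 14): #3, #4 — cost 3×8 + 11×2 = 46
  Shipping 95, fixed 119 → total 214.
  Any other capacity-feasible assignment to {F2, F4} ships for at least 95.
Compare {F2, F3, F4}: its best feasible assignment gives total 257.
Compare {F1, F3, F4}: its best feasible assignment gives total 259.
Every other set of open sites that can feasibly serve all demand totals ≥ 257 even under its best assignment. Minimum: 214.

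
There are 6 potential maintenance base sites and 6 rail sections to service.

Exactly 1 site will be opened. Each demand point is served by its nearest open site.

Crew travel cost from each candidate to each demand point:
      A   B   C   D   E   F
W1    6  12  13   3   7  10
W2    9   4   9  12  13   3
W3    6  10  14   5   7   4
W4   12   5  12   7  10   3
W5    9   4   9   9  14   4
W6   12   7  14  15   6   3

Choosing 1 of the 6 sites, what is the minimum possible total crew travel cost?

Open {W3}.
  A→W3 6, B→W3 10, C→W3 14, D→W3 5, E→W3 7, F→W3 4  ⇒ total 46.
Compare {W4}: total 49.
Compare {W5}: total 49.
No size-1 selection does better; minimum is 46.

46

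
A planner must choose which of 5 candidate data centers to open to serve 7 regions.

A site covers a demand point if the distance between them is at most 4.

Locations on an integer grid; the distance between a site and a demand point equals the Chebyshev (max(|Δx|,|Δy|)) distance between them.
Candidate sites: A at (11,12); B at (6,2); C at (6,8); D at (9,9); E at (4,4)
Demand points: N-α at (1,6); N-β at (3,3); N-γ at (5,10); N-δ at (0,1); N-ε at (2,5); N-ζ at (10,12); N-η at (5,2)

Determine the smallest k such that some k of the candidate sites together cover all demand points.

2

Coverage sets (demand points within 4 of each site):
  A: {N-ζ}
  B: {N-β, N-ε, N-η}
  C: {N-γ, N-ε, N-ζ}
  D: {N-γ, N-ζ}
  E: {N-α, N-β, N-δ, N-ε, N-η}
No single site covers all 7 demand points.
But {C, E} covers everything, so the minimum is 2.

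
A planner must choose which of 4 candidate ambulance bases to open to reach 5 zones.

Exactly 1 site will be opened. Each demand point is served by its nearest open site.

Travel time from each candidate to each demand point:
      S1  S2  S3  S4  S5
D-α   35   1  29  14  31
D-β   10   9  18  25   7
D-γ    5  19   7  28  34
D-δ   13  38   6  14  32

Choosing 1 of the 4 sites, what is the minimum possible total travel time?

69

Open {D-β}.
  S1→D-β 10, S2→D-β 9, S3→D-β 18, S4→D-β 25, S5→D-β 7  ⇒ total 69.
Compare {D-γ}: total 93.
Compare {D-δ}: total 103.
No size-1 selection does better; minimum is 69.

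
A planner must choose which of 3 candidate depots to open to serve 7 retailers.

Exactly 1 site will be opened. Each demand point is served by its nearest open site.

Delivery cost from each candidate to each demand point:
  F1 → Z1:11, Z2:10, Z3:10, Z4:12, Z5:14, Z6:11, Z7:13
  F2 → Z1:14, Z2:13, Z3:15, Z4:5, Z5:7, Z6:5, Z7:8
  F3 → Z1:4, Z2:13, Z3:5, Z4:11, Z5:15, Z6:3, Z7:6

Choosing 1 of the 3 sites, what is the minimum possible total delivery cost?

Open {F3}.
  Z1→F3 4, Z2→F3 13, Z3→F3 5, Z4→F3 11, Z5→F3 15, Z6→F3 3, Z7→F3 6  ⇒ total 57.
Compare {F2}: total 67.
Compare {F1}: total 81.

57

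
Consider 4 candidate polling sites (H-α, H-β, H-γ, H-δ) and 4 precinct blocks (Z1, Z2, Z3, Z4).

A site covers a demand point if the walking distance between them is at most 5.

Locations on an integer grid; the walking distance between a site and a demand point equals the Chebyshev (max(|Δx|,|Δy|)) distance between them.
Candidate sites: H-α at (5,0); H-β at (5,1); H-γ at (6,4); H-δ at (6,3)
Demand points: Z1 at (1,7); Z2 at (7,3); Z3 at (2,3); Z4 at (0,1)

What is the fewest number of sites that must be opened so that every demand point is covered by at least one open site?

2

Coverage sets (demand points within 5 of each site):
  H-α: {Z2, Z3, Z4}
  H-β: {Z2, Z3, Z4}
  H-γ: {Z1, Z2, Z3}
  H-δ: {Z1, Z2, Z3}
No single site covers all 4 demand points.
But {H-α, H-γ} covers everything, so the minimum is 2.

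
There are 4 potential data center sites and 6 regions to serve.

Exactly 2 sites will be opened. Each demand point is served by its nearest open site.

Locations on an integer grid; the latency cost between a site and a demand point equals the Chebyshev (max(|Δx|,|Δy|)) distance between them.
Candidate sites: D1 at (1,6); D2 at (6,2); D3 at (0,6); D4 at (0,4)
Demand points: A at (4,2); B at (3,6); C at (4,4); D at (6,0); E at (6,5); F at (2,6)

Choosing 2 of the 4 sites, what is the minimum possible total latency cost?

12

Open {D1, D2}.
  A→D2 2, B→D1 2, C→D2 2, D→D2 2, E→D2 3, F→D1 1  ⇒ total 12.
Compare {D2, D3}: total 14.
Compare {D2, D4}: total 14.
No size-2 selection does better; minimum is 12.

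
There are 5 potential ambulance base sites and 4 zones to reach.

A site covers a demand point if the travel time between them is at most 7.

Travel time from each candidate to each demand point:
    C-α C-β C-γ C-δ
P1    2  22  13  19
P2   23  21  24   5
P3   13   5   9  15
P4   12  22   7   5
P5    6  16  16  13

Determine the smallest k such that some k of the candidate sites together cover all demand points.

Coverage sets (demand points within 7 of each site):
  P1: {C-α}
  P2: {C-δ}
  P3: {C-β}
  P4: {C-γ, C-δ}
  P5: {C-α}
No 2 sites suffice: every size-2 union leaves at least one demand point uncovered.
But {P1, P3, P4} covers everything, so the minimum is 3.

3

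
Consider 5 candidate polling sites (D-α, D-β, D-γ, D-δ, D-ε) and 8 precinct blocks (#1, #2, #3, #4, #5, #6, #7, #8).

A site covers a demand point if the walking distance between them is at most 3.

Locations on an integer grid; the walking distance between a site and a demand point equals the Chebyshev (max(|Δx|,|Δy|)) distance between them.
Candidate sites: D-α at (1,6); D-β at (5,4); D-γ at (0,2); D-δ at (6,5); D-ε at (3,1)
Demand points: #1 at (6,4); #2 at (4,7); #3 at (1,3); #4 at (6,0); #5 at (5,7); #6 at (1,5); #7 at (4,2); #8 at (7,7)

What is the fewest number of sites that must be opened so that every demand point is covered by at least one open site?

Coverage sets (demand points within 3 of each site):
  D-α: {#2, #3, #6}
  D-β: {#1, #2, #5, #7, #8}
  D-γ: {#3, #6}
  D-δ: {#1, #2, #5, #7, #8}
  D-ε: {#1, #3, #4, #7}
No 2 sites suffice: every size-2 union leaves at least one demand point uncovered.
But {D-α, D-β, D-ε} covers everything, so the minimum is 3.

3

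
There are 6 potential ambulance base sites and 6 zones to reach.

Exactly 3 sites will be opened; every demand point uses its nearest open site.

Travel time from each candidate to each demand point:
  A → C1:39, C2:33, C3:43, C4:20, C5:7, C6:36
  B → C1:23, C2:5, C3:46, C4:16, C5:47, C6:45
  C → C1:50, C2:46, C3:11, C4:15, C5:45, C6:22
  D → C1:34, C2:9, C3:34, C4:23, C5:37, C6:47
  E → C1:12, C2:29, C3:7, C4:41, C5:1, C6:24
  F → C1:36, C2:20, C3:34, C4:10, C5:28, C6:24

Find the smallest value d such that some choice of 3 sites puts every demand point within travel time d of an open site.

22

Open {B, C, E}.
  Farthest demand point is C6 at travel time 22 (to C); all others are ≤ 22.
With {C, D, E} the worst case is 22.
With {C, E, F} the worst case is 22.
No size-3 selection achieves below 22.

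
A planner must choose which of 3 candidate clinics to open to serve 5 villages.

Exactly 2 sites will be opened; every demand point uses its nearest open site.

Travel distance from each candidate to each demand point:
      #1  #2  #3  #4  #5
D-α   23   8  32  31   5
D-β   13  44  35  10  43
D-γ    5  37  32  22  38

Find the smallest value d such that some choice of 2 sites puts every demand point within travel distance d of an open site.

32

Open {D-α, D-β}.
  Farthest demand point is #3 at travel distance 32 (to D-α); all others are ≤ 32.
With {D-α, D-γ} the worst case is 32.
With {D-β, D-γ} the worst case is 38.
No size-2 selection achieves below 32.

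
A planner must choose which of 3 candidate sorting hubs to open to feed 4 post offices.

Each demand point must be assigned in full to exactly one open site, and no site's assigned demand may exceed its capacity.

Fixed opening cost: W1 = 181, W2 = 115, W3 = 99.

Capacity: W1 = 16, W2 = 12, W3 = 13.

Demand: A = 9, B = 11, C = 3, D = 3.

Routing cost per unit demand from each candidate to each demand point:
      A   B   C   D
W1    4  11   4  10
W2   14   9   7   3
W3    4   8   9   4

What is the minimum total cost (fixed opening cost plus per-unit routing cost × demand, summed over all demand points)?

Open {W1, W3}; cheapest assignment that respects the capacities:
  W1 (cap 16, load 15): A, C, D — cost 9×4 + 3×4 + 3×10 = 78
  W3 (cap 13, load 11): B — cost 11×8 = 88
  Shipping 166, fixed 280 → total 446.
  Any other capacity-feasible assignment to {W1, W3} ships for at least 166.
Compare {W1, W2}: its best feasible assignment gives total 473.
Compare {W1, W2, W3}: its best feasible assignment gives total 540.
Every other set of open sites that can feasibly serve all demand totals ≥ 473 even under its best assignment. Minimum: 446.

446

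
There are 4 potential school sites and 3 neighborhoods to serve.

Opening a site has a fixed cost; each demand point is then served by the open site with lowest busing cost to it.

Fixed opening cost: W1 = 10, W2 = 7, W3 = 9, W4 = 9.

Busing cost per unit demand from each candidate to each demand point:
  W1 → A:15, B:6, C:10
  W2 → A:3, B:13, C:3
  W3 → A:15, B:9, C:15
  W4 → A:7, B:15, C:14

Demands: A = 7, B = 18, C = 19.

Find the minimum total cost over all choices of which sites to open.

Open {W1, W2}: assign each demand point to its cheapest open site.
  A→W2 7×3=21, B→W1 18×6=108, C→W2 19×3=57
  busing cost 186, fixed 17 → total 203.
Compare {W1, W2, W3}: busing cost 186 + fixed 26 = 212.
Compare {W1, W2, W4}: busing cost 186 + fixed 26 = 212.
Compare {W1, W2, W3, W4}: busing cost 186 + fixed 35 = 221.
All other subsets cost ≥ 212. Minimum total cost: 203.

203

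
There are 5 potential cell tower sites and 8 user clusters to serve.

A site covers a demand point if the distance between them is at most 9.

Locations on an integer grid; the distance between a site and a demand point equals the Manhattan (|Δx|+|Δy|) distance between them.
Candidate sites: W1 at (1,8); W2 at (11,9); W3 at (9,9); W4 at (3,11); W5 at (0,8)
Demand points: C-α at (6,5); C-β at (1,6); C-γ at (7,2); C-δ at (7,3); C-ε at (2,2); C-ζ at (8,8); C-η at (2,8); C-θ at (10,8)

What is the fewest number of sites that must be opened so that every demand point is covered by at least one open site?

Coverage sets (demand points within 9 of each site):
  W1: {C-α, C-β, C-ε, C-ζ, C-η, C-θ}
  W2: {C-α, C-ζ, C-θ}
  W3: {C-α, C-γ, C-δ, C-ζ, C-η, C-θ}
  W4: {C-α, C-β, C-ζ, C-η}
  W5: {C-α, C-β, C-ε, C-ζ, C-η}
No single site covers all 8 demand points.
But {W1, W3} covers everything, so the minimum is 2.

2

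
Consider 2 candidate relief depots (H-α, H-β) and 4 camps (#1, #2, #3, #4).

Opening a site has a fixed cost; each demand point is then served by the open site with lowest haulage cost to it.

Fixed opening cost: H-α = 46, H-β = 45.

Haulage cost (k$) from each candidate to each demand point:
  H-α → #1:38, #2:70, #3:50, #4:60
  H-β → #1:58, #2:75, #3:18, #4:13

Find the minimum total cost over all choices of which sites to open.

209

Open {H-β}: assign each demand point to its cheapest open site.
  #1→H-β 58, #2→H-β 75, #3→H-β 18, #4→H-β 13
  haulage cost 164, fixed 45 → total 209.
Compare {H-α, H-β}: haulage cost 139 + fixed 91 = 230.
Compare {H-α}: haulage cost 218 + fixed 46 = 264.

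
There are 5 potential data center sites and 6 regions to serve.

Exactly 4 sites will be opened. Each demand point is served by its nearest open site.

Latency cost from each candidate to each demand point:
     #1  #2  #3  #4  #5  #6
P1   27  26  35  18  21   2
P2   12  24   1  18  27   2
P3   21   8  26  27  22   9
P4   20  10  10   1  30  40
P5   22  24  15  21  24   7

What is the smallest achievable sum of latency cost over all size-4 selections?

Open {P1, P2, P3, P4}.
  #1→P2 12, #2→P3 8, #3→P2 1, #4→P4 1, #5→P1 21, #6→P1 2  ⇒ total 45.
Compare {P2, P3, P4, P5}: total 46.
Compare {P1, P2, P4, P5}: total 47.
No size-4 selection does better; minimum is 45.

45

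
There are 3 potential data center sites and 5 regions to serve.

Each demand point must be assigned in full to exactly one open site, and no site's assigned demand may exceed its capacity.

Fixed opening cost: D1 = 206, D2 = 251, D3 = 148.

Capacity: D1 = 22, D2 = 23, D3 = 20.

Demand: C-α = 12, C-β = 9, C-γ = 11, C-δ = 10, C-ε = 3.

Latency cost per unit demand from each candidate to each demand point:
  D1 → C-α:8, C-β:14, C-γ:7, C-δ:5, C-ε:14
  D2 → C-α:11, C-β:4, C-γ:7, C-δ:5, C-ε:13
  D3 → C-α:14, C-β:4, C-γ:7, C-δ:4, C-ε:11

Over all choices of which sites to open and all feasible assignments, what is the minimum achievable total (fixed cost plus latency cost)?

755

Open {D1, D2}; cheapest assignment that respects the capacities:
  D1 (cap 22, load 22): C-α, C-δ — cost 12×8 + 10×5 = 146
  D2 (cap 23, load 23): C-β, C-γ, C-ε — cost 9×4 + 11×7 + 3×13 = 152
  Shipping 298, fixed 457 → total 755.
  Any other capacity-feasible assignment to {D1, D2} ships for at least 298.
Compare {D1, D2, D3}: its best feasible assignment gives total 887.
Every other set of open sites that can feasibly serve all demand totals ≥ 887 even under its best assignment. Minimum: 755.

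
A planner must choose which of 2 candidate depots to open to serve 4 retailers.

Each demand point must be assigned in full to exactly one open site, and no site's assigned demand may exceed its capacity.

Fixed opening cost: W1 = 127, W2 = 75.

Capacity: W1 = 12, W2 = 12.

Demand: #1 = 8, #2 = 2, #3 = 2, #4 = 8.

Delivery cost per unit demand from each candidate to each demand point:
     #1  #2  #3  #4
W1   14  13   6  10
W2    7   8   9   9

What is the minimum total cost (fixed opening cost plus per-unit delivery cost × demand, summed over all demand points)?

366

Open {W1, W2}; cheapest assignment that respects the capacities:
  W1 (cap 12, load 10): #3, #4 — cost 2×6 + 8×10 = 92
  W2 (cap 12, load 10): #1, #2 — cost 8×7 + 2×8 = 72
  Shipping 164, fixed 202 → total 366.
  Any other capacity-feasible assignment to {W1, W2} ships for at least 164.
Total demand is 20 and no other set of sites has combined capacity ≥ 20, so {W1, W2} is the only feasible choice of open sites. Minimum: 366.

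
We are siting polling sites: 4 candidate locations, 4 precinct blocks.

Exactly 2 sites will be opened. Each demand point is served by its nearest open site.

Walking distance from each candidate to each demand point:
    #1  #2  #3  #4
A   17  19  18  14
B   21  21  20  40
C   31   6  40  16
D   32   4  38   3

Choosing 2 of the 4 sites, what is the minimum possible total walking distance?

Open {A, D}.
  #1→A 17, #2→D 4, #3→A 18, #4→D 3  ⇒ total 42.
Compare {B, D}: total 48.
Compare {A, C}: total 55.
No size-2 selection does better; minimum is 42.

42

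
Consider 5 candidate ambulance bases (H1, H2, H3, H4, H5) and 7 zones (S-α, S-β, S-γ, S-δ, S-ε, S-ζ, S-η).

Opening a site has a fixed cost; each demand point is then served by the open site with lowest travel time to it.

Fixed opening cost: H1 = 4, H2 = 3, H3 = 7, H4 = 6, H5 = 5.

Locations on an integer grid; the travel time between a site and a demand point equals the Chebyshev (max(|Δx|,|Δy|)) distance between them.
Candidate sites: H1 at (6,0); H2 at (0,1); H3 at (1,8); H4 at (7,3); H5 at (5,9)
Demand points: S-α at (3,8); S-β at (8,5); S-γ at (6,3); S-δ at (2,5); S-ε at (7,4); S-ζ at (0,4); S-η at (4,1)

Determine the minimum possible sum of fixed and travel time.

28

Open {H2, H4}: assign each demand point to its cheapest open site.
  S-α→H4 5, S-β→H4 2, S-γ→H4 1, S-δ→H2 4, S-ε→H4 1, S-ζ→H2 3, S-η→H4 3
  travel time 19, fixed 9 → total 28.
Compare {H3, H4}: travel time 16 + fixed 13 = 29.
Compare {H4, H5}: travel time 18 + fixed 11 = 29.
Compare {H4}: travel time 24 + fixed 6 = 30.
All other subsets cost ≥ 29. Minimum total cost: 28.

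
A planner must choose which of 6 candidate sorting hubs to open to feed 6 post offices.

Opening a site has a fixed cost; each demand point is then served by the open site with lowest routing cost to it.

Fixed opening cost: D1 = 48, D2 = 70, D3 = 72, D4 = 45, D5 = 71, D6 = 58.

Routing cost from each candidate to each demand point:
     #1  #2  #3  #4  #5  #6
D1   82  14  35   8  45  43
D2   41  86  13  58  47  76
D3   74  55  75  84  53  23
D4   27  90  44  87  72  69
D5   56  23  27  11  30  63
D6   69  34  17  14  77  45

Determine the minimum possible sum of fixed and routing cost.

265

Open {D1, D4}: assign each demand point to its cheapest open site.
  #1→D4 27, #2→D1 14, #3→D1 35, #4→D1 8, #5→D1 45, #6→D1 43
  routing cost 172, fixed 93 → total 265.
Compare {D1}: routing cost 227 + fixed 48 = 275.
Compare {D5}: routing cost 210 + fixed 71 = 281.
Compare {D1, D2}: routing cost 164 + fixed 118 = 282.
All other subsets cost ≥ 275. Minimum total cost: 265.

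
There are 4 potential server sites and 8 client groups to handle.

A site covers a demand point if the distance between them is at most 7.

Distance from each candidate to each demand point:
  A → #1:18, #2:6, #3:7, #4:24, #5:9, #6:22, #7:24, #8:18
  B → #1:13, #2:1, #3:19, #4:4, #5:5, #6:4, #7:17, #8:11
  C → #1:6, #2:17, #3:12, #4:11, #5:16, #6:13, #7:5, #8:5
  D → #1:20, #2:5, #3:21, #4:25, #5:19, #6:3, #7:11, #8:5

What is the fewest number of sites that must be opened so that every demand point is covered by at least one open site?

Coverage sets (demand points within 7 of each site):
  A: {#2, #3}
  B: {#2, #4, #5, #6}
  C: {#1, #7, #8}
  D: {#2, #6, #8}
No 2 sites suffice: every size-2 union leaves at least one demand point uncovered.
But {A, B, C} covers everything, so the minimum is 3.

3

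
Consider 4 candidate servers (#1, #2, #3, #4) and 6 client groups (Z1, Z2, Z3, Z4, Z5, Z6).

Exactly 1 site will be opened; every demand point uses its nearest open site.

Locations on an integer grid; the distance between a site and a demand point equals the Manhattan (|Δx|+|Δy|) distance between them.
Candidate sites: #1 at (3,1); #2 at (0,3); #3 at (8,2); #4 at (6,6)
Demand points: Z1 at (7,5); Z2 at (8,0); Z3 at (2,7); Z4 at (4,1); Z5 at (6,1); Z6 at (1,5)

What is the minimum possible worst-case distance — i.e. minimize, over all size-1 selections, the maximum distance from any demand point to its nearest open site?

8

Open {#1}.
  Farthest demand point is Z1 at distance 8 (to #1); all others are ≤ 8.
With {#4} the worst case is 8.
With {#2} the worst case is 11.
No size-1 selection achieves below 8.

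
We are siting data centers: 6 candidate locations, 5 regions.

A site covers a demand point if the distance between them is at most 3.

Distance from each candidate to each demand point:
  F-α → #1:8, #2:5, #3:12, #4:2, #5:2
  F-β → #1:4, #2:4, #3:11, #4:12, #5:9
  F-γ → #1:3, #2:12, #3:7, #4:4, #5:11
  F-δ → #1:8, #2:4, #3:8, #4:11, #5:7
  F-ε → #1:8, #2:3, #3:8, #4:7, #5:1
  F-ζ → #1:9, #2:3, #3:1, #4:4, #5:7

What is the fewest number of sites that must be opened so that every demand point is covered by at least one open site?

Coverage sets (demand points within 3 of each site):
  F-α: {#4, #5}
  F-β: {}
  F-γ: {#1}
  F-δ: {}
  F-ε: {#2, #5}
  F-ζ: {#2, #3}
No 2 sites suffice: every size-2 union leaves at least one demand point uncovered.
But {F-α, F-γ, F-ζ} covers everything, so the minimum is 3.

3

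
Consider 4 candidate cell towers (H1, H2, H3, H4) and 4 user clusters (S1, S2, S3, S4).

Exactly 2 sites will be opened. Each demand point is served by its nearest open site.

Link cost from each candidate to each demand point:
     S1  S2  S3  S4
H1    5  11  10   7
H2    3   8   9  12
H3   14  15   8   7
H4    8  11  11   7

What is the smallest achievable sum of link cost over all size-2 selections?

Open {H2, H3}.
  S1→H2 3, S2→H2 8, S3→H3 8, S4→H3 7  ⇒ total 26.
Compare {H1, H2}: total 27.
Compare {H2, H4}: total 27.
No size-2 selection does better; minimum is 26.

26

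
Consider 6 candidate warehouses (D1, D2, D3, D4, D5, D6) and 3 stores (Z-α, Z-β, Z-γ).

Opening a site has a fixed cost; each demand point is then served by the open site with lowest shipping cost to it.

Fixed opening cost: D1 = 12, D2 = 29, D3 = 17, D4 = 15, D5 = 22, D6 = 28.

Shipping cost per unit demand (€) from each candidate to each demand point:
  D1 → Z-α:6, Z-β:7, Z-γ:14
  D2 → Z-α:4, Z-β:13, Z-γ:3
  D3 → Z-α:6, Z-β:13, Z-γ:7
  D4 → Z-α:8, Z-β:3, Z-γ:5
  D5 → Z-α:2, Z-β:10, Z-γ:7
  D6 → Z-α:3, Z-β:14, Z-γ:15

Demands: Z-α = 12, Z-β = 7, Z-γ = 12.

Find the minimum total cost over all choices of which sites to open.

Open {D4, D5}: assign each demand point to its cheapest open site.
  Z-α→D5 12×2=24, Z-β→D4 7×3=21, Z-γ→D4 12×5=60
  shipping cost 105, fixed 37 → total 142.
Compare {D2, D4, D5}: shipping cost 81 + fixed 66 = 147.
Compare {D2, D4}: shipping cost 105 + fixed 44 = 149.
Compare {D1, D4, D5}: shipping cost 105 + fixed 49 = 154.
All other subsets cost ≥ 147. Minimum total cost: 142.

142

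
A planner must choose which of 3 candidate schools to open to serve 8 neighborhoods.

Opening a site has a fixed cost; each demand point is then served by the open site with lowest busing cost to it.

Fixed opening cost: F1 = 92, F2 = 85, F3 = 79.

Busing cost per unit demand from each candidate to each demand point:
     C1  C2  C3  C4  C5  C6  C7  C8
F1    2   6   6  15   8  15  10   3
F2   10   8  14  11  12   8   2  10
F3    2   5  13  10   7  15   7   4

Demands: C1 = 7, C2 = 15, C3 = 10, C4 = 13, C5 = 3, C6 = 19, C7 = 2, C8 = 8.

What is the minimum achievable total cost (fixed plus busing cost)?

688

Open {F1, F2}: assign each demand point to its cheapest open site.
  C1→F1 7×2=14, C2→F1 15×6=90, C3→F1 10×6=60, C4→F2 13×11=143, C5→F1 3×8=24, C6→F2 19×8=152, C7→F2 2×2=4, C8→F1 8×3=24
  busing cost 511, fixed 177 → total 688.
Compare {F2, F3}: busing cost 558 + fixed 164 = 722.
Compare {F1, F2, F3}: busing cost 480 + fixed 256 = 736.
Compare {F3}: busing cost 701 + fixed 79 = 780.
All other subsets cost ≥ 722. Minimum total cost: 688.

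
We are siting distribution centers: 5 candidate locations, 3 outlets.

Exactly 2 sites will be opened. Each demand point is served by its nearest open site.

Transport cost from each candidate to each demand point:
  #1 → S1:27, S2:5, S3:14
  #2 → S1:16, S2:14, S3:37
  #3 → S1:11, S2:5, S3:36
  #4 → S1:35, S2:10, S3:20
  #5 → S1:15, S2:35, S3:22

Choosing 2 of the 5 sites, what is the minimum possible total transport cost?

30

Open {#1, #3}.
  S1→#3 11, S2→#1 5, S3→#1 14  ⇒ total 30.
Compare {#1, #5}: total 34.
Compare {#1, #2}: total 35.
No size-2 selection does better; minimum is 30.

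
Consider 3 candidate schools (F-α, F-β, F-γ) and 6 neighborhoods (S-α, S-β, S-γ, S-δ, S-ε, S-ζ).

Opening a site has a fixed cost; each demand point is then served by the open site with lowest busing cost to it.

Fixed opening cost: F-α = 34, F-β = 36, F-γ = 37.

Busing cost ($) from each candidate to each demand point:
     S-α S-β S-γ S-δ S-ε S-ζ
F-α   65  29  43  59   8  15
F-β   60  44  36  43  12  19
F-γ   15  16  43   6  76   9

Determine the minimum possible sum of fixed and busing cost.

167

Open {F-β, F-γ}: assign each demand point to its cheapest open site.
  S-α→F-γ 15, S-β→F-γ 16, S-γ→F-β 36, S-δ→F-γ 6, S-ε→F-β 12, S-ζ→F-γ 9
  busing cost 94, fixed 73 → total 167.
Compare {F-α, F-γ}: busing cost 97 + fixed 71 = 168.
Compare {F-α, F-β, F-γ}: busing cost 90 + fixed 107 = 197.
Compare {F-γ}: busing cost 165 + fixed 37 = 202.
All other subsets cost ≥ 168. Minimum total cost: 167.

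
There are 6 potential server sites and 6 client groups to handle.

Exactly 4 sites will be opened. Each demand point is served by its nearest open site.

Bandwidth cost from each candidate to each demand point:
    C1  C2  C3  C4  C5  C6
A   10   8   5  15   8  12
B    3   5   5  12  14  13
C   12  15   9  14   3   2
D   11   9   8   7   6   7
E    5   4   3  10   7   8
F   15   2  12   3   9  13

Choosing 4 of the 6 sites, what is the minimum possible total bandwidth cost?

16

Open {B, C, E, F}.
  C1→B 3, C2→F 2, C3→E 3, C4→F 3, C5→C 3, C6→C 2  ⇒ total 16.
Compare {A, B, C, F}: total 18.
Compare {A, C, E, F}: total 18.
No size-4 selection does better; minimum is 16.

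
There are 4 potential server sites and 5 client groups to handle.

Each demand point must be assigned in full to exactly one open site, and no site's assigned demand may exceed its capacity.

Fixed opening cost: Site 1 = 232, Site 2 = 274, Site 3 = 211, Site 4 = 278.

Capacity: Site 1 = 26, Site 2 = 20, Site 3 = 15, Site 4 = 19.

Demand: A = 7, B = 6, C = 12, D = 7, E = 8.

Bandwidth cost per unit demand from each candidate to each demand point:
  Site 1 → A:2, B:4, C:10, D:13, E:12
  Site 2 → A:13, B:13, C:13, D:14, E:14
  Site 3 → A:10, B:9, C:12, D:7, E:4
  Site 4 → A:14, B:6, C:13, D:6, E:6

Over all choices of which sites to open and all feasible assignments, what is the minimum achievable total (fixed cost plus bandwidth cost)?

682

Open {Site 1, Site 3}; cheapest assignment that respects the capacities:
  Site 1 (cap 26, load 25): A, B, C — cost 7×2 + 6×4 + 12×10 = 158
  Site 3 (cap 15, load 15): D, E — cost 7×7 + 8×4 = 81
  Shipping 239, fixed 443 → total 682.
  Any other capacity-feasible assignment to {Site 1, Site 3} ships for at least 239.
Compare {Site 1, Site 4}: its best feasible assignment gives total 758.
Compare {Site 1, Site 2}: its best feasible assignment gives total 874.
Every other set of open sites that can feasibly serve all demand totals ≥ 758 even under its best assignment. Minimum: 682.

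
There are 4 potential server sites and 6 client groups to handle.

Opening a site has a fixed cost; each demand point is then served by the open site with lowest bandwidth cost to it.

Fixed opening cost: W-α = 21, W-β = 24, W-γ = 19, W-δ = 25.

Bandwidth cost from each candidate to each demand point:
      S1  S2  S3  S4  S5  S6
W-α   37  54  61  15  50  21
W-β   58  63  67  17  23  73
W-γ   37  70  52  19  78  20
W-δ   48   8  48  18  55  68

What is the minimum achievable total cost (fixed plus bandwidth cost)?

221

Open {W-β, W-γ, W-δ}: assign each demand point to its cheapest open site.
  S1→W-γ 37, S2→W-δ 8, S3→W-δ 48, S4→W-β 17, S5→W-β 23, S6→W-γ 20
  bandwidth cost 153, fixed 68 → total 221.
Compare {W-α, W-β, W-δ}: bandwidth cost 152 + fixed 70 = 222.
Compare {W-α, W-δ}: bandwidth cost 179 + fixed 46 = 225.
Compare {W-γ, W-δ}: bandwidth cost 186 + fixed 44 = 230.
All other subsets cost ≥ 222. Minimum total cost: 221.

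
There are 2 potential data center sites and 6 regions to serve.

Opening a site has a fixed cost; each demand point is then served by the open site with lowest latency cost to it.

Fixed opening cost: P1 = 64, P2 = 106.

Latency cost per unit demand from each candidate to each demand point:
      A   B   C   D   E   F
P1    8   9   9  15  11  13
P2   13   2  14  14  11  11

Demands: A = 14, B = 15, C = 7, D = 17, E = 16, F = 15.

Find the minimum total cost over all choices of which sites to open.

954

Open {P1, P2}: assign each demand point to its cheapest open site.
  A→P1 14×8=112, B→P2 15×2=30, C→P1 7×9=63, D→P2 17×14=238, E→P1 16×11=176, F→P2 15×11=165
  latency cost 784, fixed 170 → total 954.
Compare {P2}: latency cost 889 + fixed 106 = 995.
Compare {P1}: latency cost 936 + fixed 64 = 1000.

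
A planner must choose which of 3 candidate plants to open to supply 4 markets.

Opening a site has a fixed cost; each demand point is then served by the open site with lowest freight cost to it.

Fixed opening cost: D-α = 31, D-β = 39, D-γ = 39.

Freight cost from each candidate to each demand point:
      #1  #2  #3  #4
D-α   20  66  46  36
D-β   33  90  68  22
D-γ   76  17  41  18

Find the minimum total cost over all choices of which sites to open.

Open {D-α, D-γ}: assign each demand point to its cheapest open site.
  #1→D-α 20, #2→D-γ 17, #3→D-γ 41, #4→D-γ 18
  freight cost 96, fixed 70 → total 166.
Compare {D-β, D-γ}: freight cost 109 + fixed 78 = 187.
Compare {D-γ}: freight cost 152 + fixed 39 = 191.
Compare {D-α}: freight cost 168 + fixed 31 = 199.
All other subsets cost ≥ 187. Minimum total cost: 166.

166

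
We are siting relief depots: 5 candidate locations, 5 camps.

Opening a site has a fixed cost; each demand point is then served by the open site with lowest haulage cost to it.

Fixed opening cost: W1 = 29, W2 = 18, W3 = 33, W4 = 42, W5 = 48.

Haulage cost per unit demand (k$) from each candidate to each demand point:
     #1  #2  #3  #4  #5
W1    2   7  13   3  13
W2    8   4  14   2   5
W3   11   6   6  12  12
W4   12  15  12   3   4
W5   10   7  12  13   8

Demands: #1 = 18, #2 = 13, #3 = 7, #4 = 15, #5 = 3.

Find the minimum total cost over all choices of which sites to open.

Open {W1, W2, W3}: assign each demand point to its cheapest open site.
  #1→W1 18×2=36, #2→W2 13×4=52, #3→W3 7×6=42, #4→W2 15×2=30, #5→W2 3×5=15
  haulage cost 175, fixed 80 → total 255.
Compare {W1, W2}: haulage cost 224 + fixed 47 = 271.
Compare {W1, W2, W3, W4}: haulage cost 172 + fixed 122 = 294.
Compare {W1, W3}: haulage cost 237 + fixed 62 = 299.
All other subsets cost ≥ 271. Minimum total cost: 255.

255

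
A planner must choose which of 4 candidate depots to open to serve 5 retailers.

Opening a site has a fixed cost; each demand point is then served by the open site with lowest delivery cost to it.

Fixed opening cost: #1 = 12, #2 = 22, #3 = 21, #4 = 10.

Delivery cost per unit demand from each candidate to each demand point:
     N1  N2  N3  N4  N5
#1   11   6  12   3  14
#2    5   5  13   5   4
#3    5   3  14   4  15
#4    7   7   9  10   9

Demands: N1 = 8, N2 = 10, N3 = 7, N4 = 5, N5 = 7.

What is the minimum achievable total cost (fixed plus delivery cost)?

234

Open {#2, #3, #4}: assign each demand point to its cheapest open site.
  N1→#2 8×5=40, N2→#3 10×3=30, N3→#4 7×9=63, N4→#3 5×4=20, N5→#2 7×4=28
  delivery cost 181, fixed 53 → total 234.
Compare {#2, #4}: delivery cost 206 + fixed 32 = 238.
Compare {#1, #2, #4}: delivery cost 196 + fixed 44 = 240.
Compare {#1, #2, #3, #4}: delivery cost 176 + fixed 65 = 241.
All other subsets cost ≥ 238. Minimum total cost: 234.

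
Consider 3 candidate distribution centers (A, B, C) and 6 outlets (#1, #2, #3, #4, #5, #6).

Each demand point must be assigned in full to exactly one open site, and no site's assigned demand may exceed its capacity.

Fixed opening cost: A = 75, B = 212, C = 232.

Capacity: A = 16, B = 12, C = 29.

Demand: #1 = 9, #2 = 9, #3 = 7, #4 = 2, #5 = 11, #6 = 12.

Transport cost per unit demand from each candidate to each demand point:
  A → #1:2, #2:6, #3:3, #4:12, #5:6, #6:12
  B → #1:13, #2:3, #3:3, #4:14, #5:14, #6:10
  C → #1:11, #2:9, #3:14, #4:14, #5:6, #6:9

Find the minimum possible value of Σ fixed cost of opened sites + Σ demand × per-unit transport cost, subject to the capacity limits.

Open {A, B, C}; cheapest assignment that respects the capacities:
  A (cap 16, load 16): #1, #3 — cost 9×2 + 7×3 = 39
  B (cap 12, load 11): #2, #4 — cost 9×3 + 2×14 = 55
  C (cap 29, load 23): #5, #6 — cost 11×6 + 12×9 = 174
  Shipping 268, fixed 519 → total 787.
  Any other capacity-feasible assignment to {A, B, C} ships for at least 268.
Total demand is 50 and no other set of sites has combined capacity ≥ 50, so {A, B, C} is the only feasible choice of open sites. Minimum: 787.

787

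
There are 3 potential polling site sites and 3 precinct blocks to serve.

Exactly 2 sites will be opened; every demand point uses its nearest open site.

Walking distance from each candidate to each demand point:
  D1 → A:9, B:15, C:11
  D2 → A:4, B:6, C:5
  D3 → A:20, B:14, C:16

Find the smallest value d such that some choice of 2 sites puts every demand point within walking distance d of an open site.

6

Open {D1, D2}.
  Farthest demand point is B at walking distance 6 (to D2); all others are ≤ 6.
With {D2, D3} the worst case is 6.
With {D1, D3} the worst case is 14.
No size-2 selection achieves below 6.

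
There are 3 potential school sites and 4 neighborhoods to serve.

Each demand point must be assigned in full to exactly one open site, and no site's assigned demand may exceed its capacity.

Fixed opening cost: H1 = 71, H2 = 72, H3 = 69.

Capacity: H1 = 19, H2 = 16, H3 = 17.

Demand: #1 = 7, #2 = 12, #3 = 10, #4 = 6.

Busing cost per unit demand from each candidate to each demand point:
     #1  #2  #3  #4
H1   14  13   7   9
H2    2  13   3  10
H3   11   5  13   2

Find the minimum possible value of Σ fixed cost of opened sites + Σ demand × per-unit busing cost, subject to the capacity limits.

Open {H1, H2, H3}; cheapest assignment that respects the capacities:
  H1 (cap 19, load 16): #3, #4 — cost 10×7 + 6×9 = 124
  H2 (cap 16, load 7): #1 — cost 7×2 = 14
  H3 (cap 17, load 12): #2 — cost 12×5 = 60
  Shipping 198, fixed 212 → total 410.
  Any other capacity-feasible assignment to {H1, H2, H3} ships for at least 198.
Compare {H1, H2}: its best feasible assignment gives total 487.
Compare {H1, H3}: its best feasible assignment gives total 536.
Every other set of open sites that can feasibly serve all demand totals ≥ 487 even under its best assignment. Minimum: 410.

410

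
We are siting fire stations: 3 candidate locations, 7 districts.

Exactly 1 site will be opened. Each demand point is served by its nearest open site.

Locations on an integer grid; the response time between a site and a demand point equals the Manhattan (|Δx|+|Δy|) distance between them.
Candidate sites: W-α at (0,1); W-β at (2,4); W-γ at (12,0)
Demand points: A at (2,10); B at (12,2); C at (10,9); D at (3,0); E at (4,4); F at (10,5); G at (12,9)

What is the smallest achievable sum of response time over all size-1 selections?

62

Open {W-β}.
  A→W-β 6, B→W-β 12, C→W-β 13, D→W-β 5, E→W-β 2, F→W-β 9, G→W-β 15  ⇒ total 62.
Compare {W-γ}: total 70.
Compare {W-α}: total 87.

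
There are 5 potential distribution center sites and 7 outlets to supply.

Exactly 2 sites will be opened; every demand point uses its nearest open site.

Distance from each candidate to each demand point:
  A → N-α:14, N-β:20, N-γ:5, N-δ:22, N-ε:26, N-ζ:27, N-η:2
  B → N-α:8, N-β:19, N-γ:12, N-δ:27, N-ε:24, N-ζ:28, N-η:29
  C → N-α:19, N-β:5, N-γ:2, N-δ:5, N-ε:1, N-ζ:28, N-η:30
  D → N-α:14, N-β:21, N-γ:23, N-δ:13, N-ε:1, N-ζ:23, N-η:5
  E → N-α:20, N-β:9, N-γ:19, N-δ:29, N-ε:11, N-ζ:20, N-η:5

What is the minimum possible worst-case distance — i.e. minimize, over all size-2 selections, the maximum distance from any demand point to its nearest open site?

20

Open {C, E}.
  Farthest demand point is N-ζ at distance 20 (to E); all others are ≤ 20.
With {D, E} the worst case is 20.
With {A, E} the worst case is 22.
No size-2 selection achieves below 20.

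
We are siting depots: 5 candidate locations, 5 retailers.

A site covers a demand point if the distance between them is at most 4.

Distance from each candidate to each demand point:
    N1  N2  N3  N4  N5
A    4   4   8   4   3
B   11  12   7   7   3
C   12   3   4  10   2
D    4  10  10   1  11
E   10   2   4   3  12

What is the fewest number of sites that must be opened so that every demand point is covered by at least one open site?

Coverage sets (demand points within 4 of each site):
  A: {N1, N2, N4, N5}
  B: {N5}
  C: {N2, N3, N5}
  D: {N1, N4}
  E: {N2, N3, N4}
No single site covers all 5 demand points.
But {A, C} covers everything, so the minimum is 2.

2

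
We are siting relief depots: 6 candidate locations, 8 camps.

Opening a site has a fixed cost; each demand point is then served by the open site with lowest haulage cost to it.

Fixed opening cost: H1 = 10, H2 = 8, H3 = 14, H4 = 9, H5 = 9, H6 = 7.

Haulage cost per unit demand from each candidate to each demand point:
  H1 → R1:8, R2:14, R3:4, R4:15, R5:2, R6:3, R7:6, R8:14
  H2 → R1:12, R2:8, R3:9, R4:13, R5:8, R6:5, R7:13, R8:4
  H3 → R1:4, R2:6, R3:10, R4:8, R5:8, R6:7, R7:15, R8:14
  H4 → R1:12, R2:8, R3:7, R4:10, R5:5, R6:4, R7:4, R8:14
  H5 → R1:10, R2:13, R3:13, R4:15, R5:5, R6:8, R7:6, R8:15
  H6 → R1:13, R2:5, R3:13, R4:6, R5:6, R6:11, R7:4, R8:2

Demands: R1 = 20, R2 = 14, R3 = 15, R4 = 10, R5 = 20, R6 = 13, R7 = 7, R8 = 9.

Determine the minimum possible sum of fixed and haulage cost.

Open {H1, H3, H6}: assign each demand point to its cheapest open site.
  R1→H3 20×4=80, R2→H6 14×5=70, R3→H1 15×4=60, R4→H6 10×6=60, R5→H1 20×2=40, R6→H1 13×3=39, R7→H6 7×4=28, R8→H6 9×2=18
  haulage cost 395, fixed 31 → total 426.
Compare {H1, H2, H3, H6}: haulage cost 395 + fixed 39 = 434.
Compare {H1, H3, H4, H6}: haulage cost 395 + fixed 40 = 435.
Compare {H1, H3, H5, H6}: haulage cost 395 + fixed 40 = 435.
All other subsets cost ≥ 434. Minimum total cost: 426.

426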